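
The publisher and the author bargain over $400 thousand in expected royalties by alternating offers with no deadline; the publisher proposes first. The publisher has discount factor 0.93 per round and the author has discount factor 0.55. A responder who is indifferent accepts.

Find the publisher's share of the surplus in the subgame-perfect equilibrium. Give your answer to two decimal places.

Let x be the publisher's share when the publisher proposes and y be the author's share when the author proposes.
The author accepts iff offered ≥ 0.55·y, so x = 400 − 0.55y. Symmetrically y = 400 − 0.93x.
Substituting: x = 400 − 0.55(400 − 0.93x), giving x(1 − 0.93·0.55) = 400(1 − 0.55).
So x = 400 × 0.45 / 0.4885 ≈ 368.4749, and the author receives 400 − x ≈ 31.5251.

368.47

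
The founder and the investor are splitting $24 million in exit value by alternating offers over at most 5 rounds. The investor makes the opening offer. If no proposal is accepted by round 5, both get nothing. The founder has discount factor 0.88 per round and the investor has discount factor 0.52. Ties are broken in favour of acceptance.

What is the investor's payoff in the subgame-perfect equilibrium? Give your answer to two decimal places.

Round 5 (the investor proposes): the founder will accept anything ≥ 0, so the investor offers 0 and keeps 24.
Round 4 (the founder proposes): the investor can get 24 next round, worth 0.52 × 24 = 12.48 now. The founder offers 12.48 and keeps 24 − 12.48 = 11.52.
Round 3 (the investor proposes): the founder can get 11.52 next round, worth 0.88 × 11.52 = 10.1376 now, so the investor offers 10.1376, keeping 13.8624.
Round 2 (the founder proposes): the investor can get 13.8624 next round, worth 0.52 × 13.8624 = 7.208448 now. The founder offers 7.208448 and keeps 24 − 7.208448 = 16.791552.
Round 1 (the investor proposes): the founder can get 16.791552 next round, worth 0.88 × 16.791552 = 14.77656576 now, so the investor offers 14.77656576, keeping 9.22343424.

9.22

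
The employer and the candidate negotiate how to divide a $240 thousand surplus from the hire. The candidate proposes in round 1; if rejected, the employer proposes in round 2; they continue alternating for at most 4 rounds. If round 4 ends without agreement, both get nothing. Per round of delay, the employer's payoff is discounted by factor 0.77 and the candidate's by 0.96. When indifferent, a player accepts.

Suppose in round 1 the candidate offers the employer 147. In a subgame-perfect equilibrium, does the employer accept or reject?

Accept

Work out the employer's continuation value if the offer is rejected.
Round 4 (the employer proposes): rejection yields 0 for the candidate; the employer offers 0 and keeps 240.
Round 3 (the candidate proposes): the employer can get 240 next round, worth 0.77 × 240 = 184.8 now, so the candidate offers 184.8, keeping 55.2.
Round 2 (the employer proposes): the candidate can get 55.2 next round, worth 0.96 × 55.2 = 52.992 now; the employer offers that and keeps 187.008.
So by rejecting in round 1, the employer gets 187.008 next round, worth 0.77 × 187.008 = 143.99616 now.
Offer 147 ≥ 143.99616, so the employer accepts.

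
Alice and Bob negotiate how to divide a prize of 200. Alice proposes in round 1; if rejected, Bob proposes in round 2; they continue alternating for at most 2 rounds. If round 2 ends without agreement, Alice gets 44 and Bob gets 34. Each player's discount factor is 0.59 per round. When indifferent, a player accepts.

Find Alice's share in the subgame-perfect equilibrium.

Round 2 (Bob proposes): Alice gets 44 if talks fail, so Bob offers 44 and keeps 156.
Round 1 (Alice proposes): Bob can get 156 next round, worth 0.59 × 156 = 92.04 now; Alice offers that and keeps 107.96.

107.96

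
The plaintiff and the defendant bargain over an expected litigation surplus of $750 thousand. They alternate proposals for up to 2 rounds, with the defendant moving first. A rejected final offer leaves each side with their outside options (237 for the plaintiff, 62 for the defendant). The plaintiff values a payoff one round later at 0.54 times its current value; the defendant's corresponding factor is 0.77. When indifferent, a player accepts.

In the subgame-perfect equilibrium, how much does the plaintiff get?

Round 2 (the plaintiff proposes): the defendant gets 62 if talks fail, so the plaintiff offers 62 and keeps 688.
Round 1 (the defendant proposes): the plaintiff can get 688 next round, worth 0.54 × 688 = 371.52 now, so the defendant offers 371.52, keeping 378.48.

371.52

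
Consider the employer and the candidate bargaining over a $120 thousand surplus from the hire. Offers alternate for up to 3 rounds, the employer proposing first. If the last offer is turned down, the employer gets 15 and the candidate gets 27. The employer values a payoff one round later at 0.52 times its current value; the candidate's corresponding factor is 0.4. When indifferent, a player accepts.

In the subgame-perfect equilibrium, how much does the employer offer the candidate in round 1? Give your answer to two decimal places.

Round 3 (the employer proposes): the candidate gets 27 if talks fail, so the employer offers 27 and keeps 93.
Round 2 (the candidate proposes): the employer can get 93 next round, worth 0.52 × 93 = 48.36 now, so the candidate offers 48.36, keeping 71.64.
Round 1 (the employer proposes): the candidate can get 71.64 next round, worth 0.4 × 71.64 = 28.656 now. The employer offers 28.656 and keeps 120 − 28.656 = 91.344.

28.66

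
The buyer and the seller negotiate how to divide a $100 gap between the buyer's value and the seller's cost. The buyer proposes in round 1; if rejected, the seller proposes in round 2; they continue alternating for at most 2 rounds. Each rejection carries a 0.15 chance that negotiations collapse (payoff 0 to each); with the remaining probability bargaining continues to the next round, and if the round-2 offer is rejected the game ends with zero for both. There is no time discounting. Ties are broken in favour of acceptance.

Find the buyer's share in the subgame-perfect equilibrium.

Round 2 (the seller proposes): the buyer will accept anything ≥ 0, so the seller offers 0 and keeps 100.
Round 1 (the buyer proposes): rejecting gives the seller an expected 0.85 × 100 = 85, so the buyer offers 85, keeping 15.

15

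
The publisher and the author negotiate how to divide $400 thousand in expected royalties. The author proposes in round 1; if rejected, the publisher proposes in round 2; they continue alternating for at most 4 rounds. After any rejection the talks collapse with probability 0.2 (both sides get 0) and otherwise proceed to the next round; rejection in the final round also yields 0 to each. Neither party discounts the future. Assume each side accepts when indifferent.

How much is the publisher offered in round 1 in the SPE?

268.8

Round 4 (the publisher proposes): the author will accept anything ≥ 0, so the publisher offers 0 and keeps 400.
Round 3 (the author proposes): rejecting gives the publisher an expected 0.8 × 400 = 320; the author offers that and keeps 80.
Round 2 (the publisher proposes): rejecting gives the author an expected 0.8 × 80 = 64; the publisher offers that and keeps 336.
Round 1 (the author proposes): rejecting gives the publisher an expected 0.8 × 336 = 268.8. The author offers 268.8 and keeps 400 − 268.8 = 131.2.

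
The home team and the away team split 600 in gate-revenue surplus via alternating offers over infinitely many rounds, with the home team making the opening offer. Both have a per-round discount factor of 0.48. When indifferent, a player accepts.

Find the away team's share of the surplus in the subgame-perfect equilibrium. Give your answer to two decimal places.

Let x be the home team's share when the home team proposes and y be the away team's share when the away team proposes.
The away team accepts iff offered ≥ 0.48·y, so x = 600 − 0.48y. Symmetrically y = 600 − 0.48x.
Substituting: x = 600 − 0.48(600 − 0.48x), giving x(1 − 0.48·0.48) = 600(1 − 0.48).
So x = 600 × 0.52 / 0.7696 ≈ 405.4054, and the away team receives 600 − x ≈ 194.5946.

194.59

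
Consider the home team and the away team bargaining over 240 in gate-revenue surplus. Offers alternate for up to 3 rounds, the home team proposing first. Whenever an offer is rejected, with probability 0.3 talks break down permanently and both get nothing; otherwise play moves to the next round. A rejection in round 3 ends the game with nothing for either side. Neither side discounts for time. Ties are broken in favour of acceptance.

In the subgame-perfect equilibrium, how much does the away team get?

By backward induction:
Round 3 (the home team proposes): the away team will accept anything ≥ 0, so the home team offers 0 and keeps 240.
Round 2 (the away team proposes): rejecting gives the home team an expected 0.7 × 240 = 168; the away team offers that and keeps 72.
Round 1 (the home team proposes): rejecting gives the away team an expected 0.7 × 72 = 50.4; the home team offers that and keeps 189.6.

50.4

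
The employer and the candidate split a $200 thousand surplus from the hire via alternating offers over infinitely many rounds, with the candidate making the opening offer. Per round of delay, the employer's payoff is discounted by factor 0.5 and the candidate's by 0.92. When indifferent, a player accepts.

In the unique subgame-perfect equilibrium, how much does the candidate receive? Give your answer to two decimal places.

185.19

When the candidate proposes, the employer accepts any offer worth at least 0.5 times what the employer would get by proposing next round; and vice versa.
This gives x = 200 − 0.5y and y = 200 − 0.92x, where x and y are each side's share when it proposes.
Hence (1 − 0.5·0.92)x = 200(1 − 0.5), i.e. 0.54·x = 100.
x ≈ 185.1852; the employer's share is 200 − x ≈ 14.8148.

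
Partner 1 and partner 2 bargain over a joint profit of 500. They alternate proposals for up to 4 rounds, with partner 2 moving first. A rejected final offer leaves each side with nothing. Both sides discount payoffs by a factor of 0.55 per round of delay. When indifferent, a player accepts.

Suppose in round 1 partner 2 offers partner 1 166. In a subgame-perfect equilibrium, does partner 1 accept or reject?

Work out partner 1's continuation value if the offer is rejected.
Round 4 (partner 1 proposes): rejection yields 0 for partner 2; partner 1 offers 0 and keeps 500.
Round 3 (partner 2 proposes): partner 1 can get 500 next round, worth 0.55 × 500 = 275 now. Partner 2 offers 275 and keeps 500 − 275 = 225.
Round 2 (partner 1 proposes): partner 2 can get 225 next round, worth 0.55 × 225 = 123.75 now, so partner 1 offers 123.75, keeping 376.25.
So by rejecting in round 1, partner 1 gets 376.25 next round, worth 0.55 × 376.25 = 206.9375 now.
Offer 166 < 206.9375, so partner 1 rejects.

Reject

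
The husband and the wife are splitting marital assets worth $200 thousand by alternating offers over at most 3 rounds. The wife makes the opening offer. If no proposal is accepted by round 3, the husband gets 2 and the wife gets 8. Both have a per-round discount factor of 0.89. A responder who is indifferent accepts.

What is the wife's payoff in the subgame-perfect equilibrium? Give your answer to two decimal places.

Solve by backward induction from round 3.
Round 3 (the wife proposes): the husband gets 2 if talks fail, so the wife offers 2 and keeps 198.
Round 2 (the husband proposes): the wife can get 198 next round, worth 0.89 × 198 = 176.22 now; the husband offers that and keeps 23.78.
Round 1 (the wife proposes): the husband can get 23.78 next round, worth 0.89 × 23.78 = 21.1642 now, so the wife offers 21.1642, keeping 178.8358.

178.84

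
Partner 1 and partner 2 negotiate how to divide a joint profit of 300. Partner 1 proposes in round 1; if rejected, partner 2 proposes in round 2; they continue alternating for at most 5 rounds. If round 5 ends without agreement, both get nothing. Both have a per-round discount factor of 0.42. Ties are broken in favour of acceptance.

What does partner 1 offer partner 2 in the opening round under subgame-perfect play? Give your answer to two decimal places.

Solve by backward induction from round 5.
Round 5 (partner 1 proposes): rejection yields 0 for partner 2; partner 1 offers 0 and keeps 300.
Round 4 (partner 2 proposes): partner 1 can get 300 next round, worth 0.42 × 300 = 126 now, so partner 2 offers 126, keeping 174.
Round 3 (partner 1 proposes): partner 2 can get 174 next round, worth 0.42 × 174 = 73.08 now. Partner 1 offers 73.08 and keeps 300 − 73.08 = 226.92.
Round 2 (partner 2 proposes): partner 1 can get 226.92 next round, worth 0.42 × 226.92 = 95.3064 now. Partner 2 offers 95.3064 and keeps 300 − 95.3064 = 204.6936.
Round 1 (partner 1 proposes): partner 2 can get 204.6936 next round, worth 0.42 × 204.6936 = 85.971312 now. Partner 1 offers 85.971312 and keeps 300 − 85.971312 = 214.028688.

85.97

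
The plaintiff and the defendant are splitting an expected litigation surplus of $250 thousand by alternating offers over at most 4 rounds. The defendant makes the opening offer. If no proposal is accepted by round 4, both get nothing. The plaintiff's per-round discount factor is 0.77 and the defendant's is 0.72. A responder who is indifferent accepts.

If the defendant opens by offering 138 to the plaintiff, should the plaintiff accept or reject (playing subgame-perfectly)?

Reject

Round 4 (the plaintiff proposes): rejection yields 0 for the defendant; the plaintiff offers 0 and keeps 250.
Round 3 (the defendant proposes): the plaintiff can get 250 next round, worth 0.77 × 250 = 192.5 now. The defendant offers 192.5 and keeps 250 − 192.5 = 57.5.
Round 2 (the plaintiff proposes): the defendant can get 57.5 next round, worth 0.72 × 57.5 = 41.4 now, so the plaintiff offers 41.4, keeping 208.6.
So by rejecting in round 1, the plaintiff gets 208.6 next round, worth 0.77 × 208.6 = 160.622 now.
Offer 138 < 160.622, so the plaintiff rejects.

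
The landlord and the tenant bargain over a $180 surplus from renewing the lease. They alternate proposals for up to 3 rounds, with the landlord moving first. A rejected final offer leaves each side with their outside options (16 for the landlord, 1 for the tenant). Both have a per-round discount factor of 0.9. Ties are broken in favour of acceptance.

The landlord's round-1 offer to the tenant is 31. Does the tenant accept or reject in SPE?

Round 3 (the landlord proposes): the tenant gets 1 if talks fail, so the landlord offers 1 and keeps 179.
Round 2 (the tenant proposes): the landlord can get 179 next round, worth 0.9 × 179 = 161.1 now. The tenant offers 161.1 and keeps 180 − 161.1 = 18.9.
So by rejecting in round 1, the tenant gets 18.9 next round, worth 0.9 × 18.9 = 17.01 now.
Offer 31 ≥ 17.01, so the tenant accepts.

Accept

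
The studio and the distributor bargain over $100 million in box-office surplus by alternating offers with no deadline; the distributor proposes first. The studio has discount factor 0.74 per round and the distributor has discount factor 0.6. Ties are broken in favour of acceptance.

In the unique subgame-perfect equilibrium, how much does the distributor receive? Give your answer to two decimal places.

46.76

In a stationary SPE each proposer offers the other exactly their discounted continuation value.
If the distributor keeps x when proposing and the studio keeps y when proposing, then x = 100 − 0.74y and y = 100 − 0.6x.
Solving: x = 100(1 − 0.74) / (1 − 0.6·0.74) = 26 / 0.556 ≈ 46.7626.
The studio gets 100 − 46.7626 ≈ 53.2374.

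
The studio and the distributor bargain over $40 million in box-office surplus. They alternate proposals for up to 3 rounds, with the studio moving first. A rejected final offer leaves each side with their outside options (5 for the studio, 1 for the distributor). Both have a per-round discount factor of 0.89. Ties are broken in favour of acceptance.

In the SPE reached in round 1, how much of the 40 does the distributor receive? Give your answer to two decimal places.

Round 3 (the studio proposes): the distributor gets 1 if talks fail, so the studio offers 1 and keeps 39.
Round 2 (the distributor proposes): the studio can get 39 next round, worth 0.89 × 39 = 34.71 now; the distributor offers that and keeps 5.29.
Round 1 (the studio proposes): the distributor can get 5.29 next round, worth 0.89 × 5.29 = 4.7081 now, so the studio offers 4.7081, keeping 35.2919.

4.71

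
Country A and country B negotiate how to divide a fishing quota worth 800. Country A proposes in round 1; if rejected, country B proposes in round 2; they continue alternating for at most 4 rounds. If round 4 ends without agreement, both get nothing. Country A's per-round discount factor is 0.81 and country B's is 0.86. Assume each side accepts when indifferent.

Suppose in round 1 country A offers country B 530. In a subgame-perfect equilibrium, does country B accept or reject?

Reject

Round 4 (country B proposes): country A will accept anything ≥ 0, so country B offers 0 and keeps 800.
Round 3 (country A proposes): country B can get 800 next round, worth 0.86 × 800 = 688 now. Country A offers 688 and keeps 800 − 688 = 112.
Round 2 (country B proposes): country A can get 112 next round, worth 0.81 × 112 = 90.72 now; country B offers that and keeps 709.28.
So by rejecting in round 1, country B gets 709.28 next round, worth 0.86 × 709.28 = 609.9808 now.
Offer 530 < 609.9808, so country B rejects.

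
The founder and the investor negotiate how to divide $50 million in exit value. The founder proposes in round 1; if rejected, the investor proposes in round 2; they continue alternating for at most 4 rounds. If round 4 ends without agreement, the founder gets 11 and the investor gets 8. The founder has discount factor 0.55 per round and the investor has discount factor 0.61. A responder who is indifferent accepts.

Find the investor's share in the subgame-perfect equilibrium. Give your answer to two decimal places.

Round 4 (the investor proposes): the founder gets 11 if talks fail, so the investor offers 11 and keeps 39.
Round 3 (the founder proposes): the investor can get 39 next round, worth 0.61 × 39 = 23.79 now. The founder offers 23.79 and keeps 50 − 23.79 = 26.21.
Round 2 (the investor proposes): the founder can get 26.21 next round, worth 0.55 × 26.21 = 14.4155 now. The investor offers 14.4155 and keeps 50 − 14.4155 = 35.5845.
Round 1 (the founder proposes): the investor can get 35.5845 next round, worth 0.61 × 35.5845 = 21.706545 now, so the founder offers 21.706545, keeping 28.293455.

21.71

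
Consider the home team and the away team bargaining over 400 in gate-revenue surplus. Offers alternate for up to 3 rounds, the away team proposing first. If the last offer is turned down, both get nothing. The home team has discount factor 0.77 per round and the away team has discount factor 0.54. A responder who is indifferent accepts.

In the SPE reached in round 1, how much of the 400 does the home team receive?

141.68

By backward induction:
Round 3 (the away team proposes): the home team will accept anything ≥ 0, so the away team offers 0 and keeps 400.
Round 2 (the home team proposes): the away team can get 400 next round, worth 0.54 × 400 = 216 now; the home team offers that and keeps 184.
Round 1 (the away team proposes): the home team can get 184 next round, worth 0.77 × 184 = 141.68 now, so the away team offers 141.68, keeping 258.32.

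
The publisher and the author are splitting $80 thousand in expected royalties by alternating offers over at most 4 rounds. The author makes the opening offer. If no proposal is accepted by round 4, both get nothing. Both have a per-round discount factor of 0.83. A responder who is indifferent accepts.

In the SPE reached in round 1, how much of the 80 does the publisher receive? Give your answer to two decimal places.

Round 4 (the publisher proposes): the author will accept anything ≥ 0, so the publisher offers 0 and keeps 80.
Round 3 (the author proposes): the publisher can get 80 next round, worth 0.83 × 80 = 66.4 now, so the author offers 66.4, keeping 13.6.
Round 2 (the publisher proposes): the author can get 13.6 next round, worth 0.83 × 13.6 = 11.288 now. The publisher offers 11.288 and keeps 80 − 11.288 = 68.712.
Round 1 (the author proposes): the publisher can get 68.712 next round, worth 0.83 × 68.712 = 57.03096 now; the author offers that and keeps 22.96904.

57.03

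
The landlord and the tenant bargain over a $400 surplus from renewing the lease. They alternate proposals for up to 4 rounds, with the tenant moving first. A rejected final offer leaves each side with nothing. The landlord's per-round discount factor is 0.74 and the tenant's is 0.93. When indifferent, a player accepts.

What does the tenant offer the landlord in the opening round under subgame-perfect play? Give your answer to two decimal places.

224.43

Round 4 (the landlord proposes): rejection yields 0 for the tenant; the landlord offers 0 and keeps 400.
Round 3 (the tenant proposes): the landlord can get 400 next round, worth 0.74 × 400 = 296 now, so the tenant offers 296, keeping 104.
Round 2 (the landlord proposes): the tenant can get 104 next round, worth 0.93 × 104 = 96.72 now; the landlord offers that and keeps 303.28.
Round 1 (the tenant proposes): the landlord can get 303.28 next round, worth 0.74 × 303.28 = 224.4272 now. The tenant offers 224.4272 and keeps 400 − 224.4272 = 175.5728.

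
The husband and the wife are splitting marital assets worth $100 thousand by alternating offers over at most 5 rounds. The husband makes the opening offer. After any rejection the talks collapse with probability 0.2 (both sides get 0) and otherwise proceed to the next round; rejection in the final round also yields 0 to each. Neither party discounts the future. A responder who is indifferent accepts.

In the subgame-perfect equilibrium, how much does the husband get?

By backward induction:
Round 5 (the husband proposes): the wife will accept anything ≥ 0, so the husband offers 0 and keeps 100.
Round 4 (the wife proposes): rejecting gives the husband an expected 0.8 × 100 = 80. The wife offers 80 and keeps 100 − 80 = 20.
Round 3 (the husband proposes): rejecting gives the wife an expected 0.8 × 20 = 16, so the husband offers 16, keeping 84.
Round 2 (the wife proposes): rejecting gives the husband an expected 0.8 × 84 = 67.2; the wife offers that and keeps 32.8.
Round 1 (the husband proposes): rejecting gives the wife an expected 0.8 × 32.8 = 26.24; the husband offers that and keeps 73.76.

73.76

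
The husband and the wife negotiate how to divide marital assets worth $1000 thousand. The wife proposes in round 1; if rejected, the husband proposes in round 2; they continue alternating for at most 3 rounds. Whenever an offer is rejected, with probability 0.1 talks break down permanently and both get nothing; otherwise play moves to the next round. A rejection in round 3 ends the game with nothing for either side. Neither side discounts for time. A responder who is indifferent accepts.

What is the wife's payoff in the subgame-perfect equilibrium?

Round 3 (the wife proposes): the husband will accept anything ≥ 0, so the wife offers 0 and keeps 1000.
Round 2 (the husband proposes): rejecting gives the wife an expected 0.9 × 1000 = 900; the husband offers that and keeps 100.
Round 1 (the wife proposes): rejecting gives the husband an expected 0.9 × 100 = 90. The wife offers 90 and keeps 1000 − 90 = 910.

910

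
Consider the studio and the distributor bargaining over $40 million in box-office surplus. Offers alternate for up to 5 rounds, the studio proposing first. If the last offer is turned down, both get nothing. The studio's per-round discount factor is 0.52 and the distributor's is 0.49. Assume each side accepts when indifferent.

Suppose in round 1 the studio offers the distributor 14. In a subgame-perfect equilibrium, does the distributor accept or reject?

Accept

Round 5 (the studio proposes): rejection yields 0 for the distributor; the studio offers 0 and keeps 40.
Round 4 (the distributor proposes): the studio can get 40 next round, worth 0.52 × 40 = 20.8 now; the distributor offers that and keeps 19.2.
Round 3 (the studio proposes): the distributor can get 19.2 next round, worth 0.49 × 19.2 = 9.408 now; the studio offers that and keeps 30.592.
Round 2 (the distributor proposes): the studio can get 30.592 next round, worth 0.52 × 30.592 = 15.90784 now; the distributor offers that and keeps 24.09216.
So by rejecting in round 1, the distributor gets 24.09216 next round, worth 0.49 × 24.09216 = 11.8051584 now.
Offer 14 ≥ 11.8051584, so the distributor accepts.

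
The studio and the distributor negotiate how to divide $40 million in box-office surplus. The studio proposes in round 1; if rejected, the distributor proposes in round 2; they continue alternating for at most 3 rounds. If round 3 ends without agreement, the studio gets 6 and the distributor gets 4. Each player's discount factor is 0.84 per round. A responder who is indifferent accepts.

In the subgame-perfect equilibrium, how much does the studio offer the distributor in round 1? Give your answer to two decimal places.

8.20

Work backward from the last round.
Round 3 (the studio proposes): the distributor gets 4 if talks fail, so the studio offers 4 and keeps 36.
Round 2 (the distributor proposes): the studio can get 36 next round, worth 0.84 × 36 = 30.24 now, so the distributor offers 30.24, keeping 9.76.
Round 1 (the studio proposes): the distributor can get 9.76 next round, worth 0.84 × 9.76 = 8.1984 now; the studio offers that and keeps 31.8016.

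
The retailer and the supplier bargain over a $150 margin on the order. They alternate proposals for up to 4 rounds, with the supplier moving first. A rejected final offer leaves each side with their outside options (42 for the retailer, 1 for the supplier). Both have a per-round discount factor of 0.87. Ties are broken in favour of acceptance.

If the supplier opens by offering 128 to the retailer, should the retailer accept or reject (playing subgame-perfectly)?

Accept

Work out the retailer's continuation value if the offer is rejected.
Round 4 (the retailer proposes): the supplier gets 1 if talks fail, so the retailer offers 1 and keeps 149.
Round 3 (the supplier proposes): the retailer can get 149 next round, worth 0.87 × 149 = 129.63 now; the supplier offers that and keeps 20.37.
Round 2 (the retailer proposes): the supplier can get 20.37 next round, worth 0.87 × 20.37 = 17.7219 now; the retailer offers that and keeps 132.2781.
So by rejecting in round 1, the retailer gets 132.2781 next round, worth 0.87 × 132.2781 = 115.081947 now.
Offer 128 ≥ 115.081947, so the retailer accepts.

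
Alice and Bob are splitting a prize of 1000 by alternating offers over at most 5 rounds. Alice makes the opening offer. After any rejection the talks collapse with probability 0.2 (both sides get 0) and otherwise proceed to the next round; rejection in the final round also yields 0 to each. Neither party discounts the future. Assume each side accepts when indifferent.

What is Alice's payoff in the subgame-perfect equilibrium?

737.6

Round 5 (Alice proposes): rejection yields 0 for Bob; Alice offers 0 and keeps 1000.
Round 4 (Bob proposes): rejecting gives Alice an expected 0.8 × 1000 = 800, so Bob offers 800, keeping 200.
Round 3 (Alice proposes): rejecting gives Bob an expected 0.8 × 200 = 160; Alice offers that and keeps 840.
Round 2 (Bob proposes): rejecting gives Alice an expected 0.8 × 840 = 672; Bob offers that and keeps 328.
Round 1 (Alice proposes): rejecting gives Bob an expected 0.8 × 328 = 262.4, so Alice offers 262.4, keeping 737.6.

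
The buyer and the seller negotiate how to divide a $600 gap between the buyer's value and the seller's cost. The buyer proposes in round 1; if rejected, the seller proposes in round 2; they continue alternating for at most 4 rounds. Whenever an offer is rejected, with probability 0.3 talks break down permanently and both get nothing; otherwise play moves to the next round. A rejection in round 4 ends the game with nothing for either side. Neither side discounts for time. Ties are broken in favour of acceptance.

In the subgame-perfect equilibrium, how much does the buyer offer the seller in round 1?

331.8

Round 4 (the seller proposes): the buyer will accept anything ≥ 0, so the seller offers 0 and keeps 600.
Round 3 (the buyer proposes): rejecting gives the seller an expected 0.7 × 600 = 420; the buyer offers that and keeps 180.
Round 2 (the seller proposes): rejecting gives the buyer an expected 0.7 × 180 = 126. The seller offers 126 and keeps 600 − 126 = 474.
Round 1 (the buyer proposes): rejecting gives the seller an expected 0.7 × 474 = 331.8; the buyer offers that and keeps 268.2.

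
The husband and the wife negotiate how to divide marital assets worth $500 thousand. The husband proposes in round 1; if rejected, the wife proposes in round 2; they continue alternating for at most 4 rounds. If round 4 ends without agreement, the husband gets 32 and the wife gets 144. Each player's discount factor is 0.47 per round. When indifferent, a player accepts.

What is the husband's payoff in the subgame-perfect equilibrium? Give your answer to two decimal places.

Round 4 (the wife proposes): the husband gets 32 if talks fail, so the wife offers 32 and keeps 468.
Round 3 (the husband proposes): the wife can get 468 next round, worth 0.47 × 468 = 219.96 now, so the husband offers 219.96, keeping 280.04.
Round 2 (the wife proposes): the husband can get 280.04 next round, worth 0.47 × 280.04 = 131.6188 now, so the wife offers 131.6188, keeping 368.3812.
Round 1 (the husband proposes): the wife can get 368.3812 next round, worth 0.47 × 368.3812 = 173.139164 now. The husband offers 173.139164 and keeps 500 − 173.139164 = 326.860836.

326.86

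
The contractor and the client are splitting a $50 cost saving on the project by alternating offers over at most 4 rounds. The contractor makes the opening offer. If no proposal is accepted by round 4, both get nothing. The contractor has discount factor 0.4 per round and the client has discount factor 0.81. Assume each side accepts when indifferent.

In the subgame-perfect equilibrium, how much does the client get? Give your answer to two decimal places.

By backward induction:
Round 4 (the client proposes): the contractor will accept anything ≥ 0, so the client offers 0 and keeps 50.
Round 3 (the contractor proposes): the client can get 50 next round, worth 0.81 × 50 = 40.5 now. The contractor offers 40.5 and keeps 50 − 40.5 = 9.5.
Round 2 (the client proposes): the contractor can get 9.5 next round, worth 0.4 × 9.5 = 3.8 now; the client offers that and keeps 46.2.
Round 1 (the contractor proposes): the client can get 46.2 next round, worth 0.81 × 46.2 = 37.422 now. The contractor offers 37.422 and keeps 50 − 37.422 = 12.578.

37.42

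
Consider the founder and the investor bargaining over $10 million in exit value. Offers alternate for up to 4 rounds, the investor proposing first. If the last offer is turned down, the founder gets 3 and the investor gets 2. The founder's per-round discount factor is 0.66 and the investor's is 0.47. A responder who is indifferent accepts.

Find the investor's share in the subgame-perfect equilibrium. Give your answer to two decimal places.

4.86

Round 4 (the founder proposes): the investor gets 2 if talks fail, so the founder offers 2 and keeps 8.
Round 3 (the investor proposes): the founder can get 8 next round, worth 0.66 × 8 = 5.28 now; the investor offers that and keeps 4.72.
Round 2 (the founder proposes): the investor can get 4.72 next round, worth 0.47 × 4.72 = 2.2184 now, so the founder offers 2.2184, keeping 7.7816.
Round 1 (the investor proposes): the founder can get 7.7816 next round, worth 0.66 × 7.7816 = 5.135856 now; the investor offers that and keeps 4.864144.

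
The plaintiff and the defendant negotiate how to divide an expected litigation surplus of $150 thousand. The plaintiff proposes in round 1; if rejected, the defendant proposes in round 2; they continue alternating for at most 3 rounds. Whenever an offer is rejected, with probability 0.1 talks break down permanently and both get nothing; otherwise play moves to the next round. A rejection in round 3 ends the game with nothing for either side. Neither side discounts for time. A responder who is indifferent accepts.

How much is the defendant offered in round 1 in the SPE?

By backward induction:
Round 3 (the plaintiff proposes): rejection yields 0 for the defendant; the plaintiff offers 0 and keeps 150.
Round 2 (the defendant proposes): rejecting gives the plaintiff an expected 0.9 × 150 = 135. The defendant offers 135 and keeps 150 − 135 = 15.
Round 1 (the plaintiff proposes): rejecting gives the defendant an expected 0.9 × 15 = 13.5. The plaintiff offers 13.5 and keeps 150 − 13.5 = 136.5.

13.5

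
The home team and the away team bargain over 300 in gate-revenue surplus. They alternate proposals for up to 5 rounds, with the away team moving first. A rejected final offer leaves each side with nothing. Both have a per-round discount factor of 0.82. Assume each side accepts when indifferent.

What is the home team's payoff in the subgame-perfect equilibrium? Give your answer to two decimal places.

Work backward from the last round.
Round 5 (the away team proposes): rejection yields 0 for the home team; the away team offers 0 and keeps 300.
Round 4 (the home team proposes): the away team can get 300 next round, worth 0.82 × 300 = 246 now; the home team offers that and keeps 54.
Round 3 (the away team proposes): the home team can get 54 next round, worth 0.82 × 54 = 44.28 now; the away team offers that and keeps 255.72.
Round 2 (the home team proposes): the away team can get 255.72 next round, worth 0.82 × 255.72 = 209.6904 now. The home team offers 209.6904 and keeps 300 − 209.6904 = 90.3096.
Round 1 (the away team proposes): the home team can get 90.3096 next round, worth 0.82 × 90.3096 = 74.053872 now, so the away team offers 74.053872, keeping 225.946128.

74.05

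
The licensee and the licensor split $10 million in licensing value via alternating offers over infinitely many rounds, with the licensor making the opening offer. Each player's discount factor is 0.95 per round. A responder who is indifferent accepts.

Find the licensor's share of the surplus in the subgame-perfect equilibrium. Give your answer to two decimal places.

5.13

When the licensor proposes, the licensee accepts any offer worth at least 0.95 times what the licensee would get by proposing next round; and vice versa.
This gives x = 10 − 0.95y and y = 10 − 0.95x, where x and y are each side's share when it proposes.
Hence (1 − 0.95·0.95)x = 10(1 − 0.95), i.e. 0.0975·x = 0.5.
x ≈ 5.1282; the licensee's share is 10 − x ≈ 4.8718.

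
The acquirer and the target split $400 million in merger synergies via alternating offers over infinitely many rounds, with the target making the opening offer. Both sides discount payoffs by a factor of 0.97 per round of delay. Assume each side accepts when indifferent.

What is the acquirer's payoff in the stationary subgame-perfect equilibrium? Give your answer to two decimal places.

196.95

Let x be the target's share when the target proposes and y be the acquirer's share when the acquirer proposes.
The acquirer accepts iff offered ≥ 0.97·y, so x = 400 − 0.97y. Symmetrically y = 400 − 0.97x.
Substituting: x = 400 − 0.97(400 − 0.97x), giving x(1 − 0.97·0.97) = 400(1 − 0.97).
So x = 400 × 0.03 / 0.0591 ≈ 203.0457, and the acquirer receives 400 − x ≈ 196.9543.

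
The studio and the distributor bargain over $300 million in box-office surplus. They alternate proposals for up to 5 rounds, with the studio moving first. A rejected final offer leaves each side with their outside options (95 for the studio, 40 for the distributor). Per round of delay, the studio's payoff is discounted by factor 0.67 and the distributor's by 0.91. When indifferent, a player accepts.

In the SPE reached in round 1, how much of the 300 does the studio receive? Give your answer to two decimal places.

Solve by backward induction from round 5.
Round 5 (the studio proposes): the distributor gets 40 if talks fail, so the studio offers 40 and keeps 260.
Round 4 (the distributor proposes): the studio can get 260 next round, worth 0.67 × 260 = 174.2 now, so the distributor offers 174.2, keeping 125.8.
Round 3 (the studio proposes): the distributor can get 125.8 next round, worth 0.91 × 125.8 = 114.478 now, so the studio offers 114.478, keeping 185.522.
Round 2 (the distributor proposes): the studio can get 185.522 next round, worth 0.67 × 185.522 = 124.29974 now; the distributor offers that and keeps 175.70026.
Round 1 (the studio proposes): the distributor can get 175.70026 next round, worth 0.91 × 175.70026 = 159.8872366 now. The studio offers 159.8872366 and keeps 300 − 159.8872366 = 140.1127634.

140.11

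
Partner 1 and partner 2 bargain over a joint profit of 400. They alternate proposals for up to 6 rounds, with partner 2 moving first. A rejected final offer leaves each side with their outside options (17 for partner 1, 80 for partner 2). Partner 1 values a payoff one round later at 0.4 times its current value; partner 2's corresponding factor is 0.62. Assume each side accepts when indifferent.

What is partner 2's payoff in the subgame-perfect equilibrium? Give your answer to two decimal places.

By backward induction:
Round 6 (partner 1 proposes): partner 2 gets 80 if talks fail, so partner 1 offers 80 and keeps 320.
Round 5 (partner 2 proposes): partner 1 can get 320 next round, worth 0.4 × 320 = 128 now; partner 2 offers that and keeps 272.
Round 4 (partner 1 proposes): partner 2 can get 272 next round, worth 0.62 × 272 = 168.64 now. Partner 1 offers 168.64 and keeps 400 − 168.64 = 231.36.
Round 3 (partner 2 proposes): partner 1 can get 231.36 next round, worth 0.4 × 231.36 = 92.544 now; partner 2 offers that and keeps 307.456.
Round 2 (partner 1 proposes): partner 2 can get 307.456 next round, worth 0.62 × 307.456 = 190.62272 now, so partner 1 offers 190.62272, keeping 209.37728.
Round 1 (partner 2 proposes): partner 1 can get 209.37728 next round, worth 0.4 × 209.37728 = 83.750912 now, so partner 2 offers 83.750912, keeping 316.249088.

316.25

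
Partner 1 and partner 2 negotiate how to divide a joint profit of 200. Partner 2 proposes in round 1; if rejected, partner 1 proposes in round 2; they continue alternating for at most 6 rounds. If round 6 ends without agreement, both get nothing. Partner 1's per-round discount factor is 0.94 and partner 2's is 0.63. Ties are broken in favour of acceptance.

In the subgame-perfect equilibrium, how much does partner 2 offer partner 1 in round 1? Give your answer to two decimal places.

Round 6 (partner 1 proposes): partner 2 will accept anything ≥ 0, so partner 1 offers 0 and keeps 200.
Round 5 (partner 2 proposes): partner 1 can get 200 next round, worth 0.94 × 200 = 188 now. Partner 2 offers 188 and keeps 200 − 188 = 12.
Round 4 (partner 1 proposes): partner 2 can get 12 next round, worth 0.63 × 12 = 7.56 now, so partner 1 offers 7.56, keeping 192.44.
Round 3 (partner 2 proposes): partner 1 can get 192.44 next round, worth 0.94 × 192.44 = 180.8936 now; partner 2 offers that and keeps 19.1064.
Round 2 (partner 1 proposes): partner 2 can get 19.1064 next round, worth 0.63 × 19.1064 = 12.037032 now, so partner 1 offers 12.037032, keeping 187.962968.
Round 1 (partner 2 proposes): partner 1 can get 187.962968 next round, worth 0.94 × 187.962968 = 176.68518992 now; partner 2 offers that and keeps 23.31481008.

176.69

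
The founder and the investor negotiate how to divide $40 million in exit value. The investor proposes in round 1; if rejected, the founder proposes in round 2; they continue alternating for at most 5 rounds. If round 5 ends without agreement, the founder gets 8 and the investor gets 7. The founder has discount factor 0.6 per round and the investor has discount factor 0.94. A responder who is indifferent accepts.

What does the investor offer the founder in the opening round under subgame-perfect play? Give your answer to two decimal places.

Round 5 (the investor proposes): the founder gets 8 if talks fail, so the investor offers 8 and keeps 32.
Round 4 (the founder proposes): the investor can get 32 next round, worth 0.94 × 32 = 30.08 now, so the founder offers 30.08, keeping 9.92.
Round 3 (the investor proposes): the founder can get 9.92 next round, worth 0.6 × 9.92 = 5.952 now, so the investor offers 5.952, keeping 34.048.
Round 2 (the founder proposes): the investor can get 34.048 next round, worth 0.94 × 34.048 = 32.00512 now. The founder offers 32.00512 and keeps 40 − 32.00512 = 7.99488.
Round 1 (the investor proposes): the founder can get 7.99488 next round, worth 0.6 × 7.99488 = 4.796928 now. The investor offers 4.796928 and keeps 40 − 4.796928 = 35.203072.

4.80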